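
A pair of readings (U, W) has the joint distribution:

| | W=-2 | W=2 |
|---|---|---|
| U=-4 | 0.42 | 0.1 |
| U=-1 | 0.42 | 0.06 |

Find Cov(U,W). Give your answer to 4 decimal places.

-0.2016

E[U] = -2.56,  E[W] = -1.36
E[UW] = 3.28
Cov(U,W) = E[UW] − E[U]E[W] = 3.28 − (-2.56)(-1.36) = -0.2016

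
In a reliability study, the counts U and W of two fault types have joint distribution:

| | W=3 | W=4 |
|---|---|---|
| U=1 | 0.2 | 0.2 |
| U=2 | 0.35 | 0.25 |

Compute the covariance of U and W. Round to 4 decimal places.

E[U] = 1.6,  E[W] = 3.45
E[UW] = 5.5
cov(U,W) = E[UW] − E[U]E[W] = 5.5 − (1.6)(3.45) = -0.02

-0.0200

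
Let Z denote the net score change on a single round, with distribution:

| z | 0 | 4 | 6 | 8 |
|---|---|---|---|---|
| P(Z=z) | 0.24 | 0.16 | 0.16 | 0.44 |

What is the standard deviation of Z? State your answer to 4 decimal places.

3.2040

E[Z] = (0)(0.24) + (4)(0.16) + (6)(0.16) + (8)(0.44) = 5.12
E[Z²] = (0)²(0.24) + (4)²(0.16) + (6)²(0.16) + (8)²(0.44) = 36.48
V(Z) = E[Z²] − (E[Z])² = 36.48 − (5.12)² = 10.2656
SD(Z) = √10.2656 ≈ 3.2040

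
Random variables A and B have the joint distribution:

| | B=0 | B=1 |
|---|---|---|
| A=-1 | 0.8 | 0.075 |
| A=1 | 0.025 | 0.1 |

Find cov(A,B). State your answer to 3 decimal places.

0.156

E[A] = -0.75,  E[B] = 0.175
E[AB] = 0.025
cov(A,B) = E[AB] − E[A]E[B] = 0.025 − (-0.75)(0.175) = 0.15625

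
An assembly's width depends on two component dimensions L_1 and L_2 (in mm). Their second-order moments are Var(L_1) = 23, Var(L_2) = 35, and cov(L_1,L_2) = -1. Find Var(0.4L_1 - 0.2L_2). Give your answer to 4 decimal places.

Var(0.4L_1 - 0.2L_2) = (0.4)²·Var(L_1) + (-0.2)²·Var(L_2) + 2·(0.4)·(-0.2)·cov(L_1,L_2)
= 0.16·23 + 0.04·35 + -0.16·-1 = 5.24

5.2400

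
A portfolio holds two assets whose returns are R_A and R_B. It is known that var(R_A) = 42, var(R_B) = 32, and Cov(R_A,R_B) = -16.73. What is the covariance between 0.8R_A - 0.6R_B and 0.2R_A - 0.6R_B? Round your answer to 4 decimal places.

28.2780

Cov(0.8R_A - 0.6R_B, 0.2R_A - 0.6R_B) = (0.8)(0.2)var(R_A) + (-0.6)(-0.6)var(R_B) + [(0.8)(-0.6) + (-0.6)(0.2)]Cov(R_A,R_B)
= 0.16·42 + 0.36·32 + -0.6·-16.73 = 28.278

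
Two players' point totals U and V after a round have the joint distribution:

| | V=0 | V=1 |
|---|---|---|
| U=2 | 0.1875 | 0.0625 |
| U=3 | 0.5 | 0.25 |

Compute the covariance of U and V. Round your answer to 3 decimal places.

E[U] = 2.75,  E[V] = 0.3125
E[UV] = 0.875
Cov(U,V) = E[UV] − E[U]E[V] = 0.875 − (2.75)(0.3125) = 0.015625

0.016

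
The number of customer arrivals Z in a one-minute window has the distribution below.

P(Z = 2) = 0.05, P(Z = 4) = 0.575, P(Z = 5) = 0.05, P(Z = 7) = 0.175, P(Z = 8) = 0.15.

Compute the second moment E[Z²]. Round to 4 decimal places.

28.8250

E[Z²] = (2)²(0.05) + (4)²(0.575) + (5)²(0.05) + (7)²(0.175) + (8)²(0.15) = 28.825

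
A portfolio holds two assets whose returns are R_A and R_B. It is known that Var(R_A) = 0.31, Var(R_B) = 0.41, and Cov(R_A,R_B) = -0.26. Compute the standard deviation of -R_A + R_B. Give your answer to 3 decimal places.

Var(-R_A + R_B) = (-1)²·Var(R_A) + (1)²·Var(R_B) + 2·(-1)·(1)·Cov(R_A,R_B)
= 1·0.31 + 1·0.41 + -2·-0.26 = 1.24
SD(-R_A + R_B) = √1.24 ≈ 1.114

1.114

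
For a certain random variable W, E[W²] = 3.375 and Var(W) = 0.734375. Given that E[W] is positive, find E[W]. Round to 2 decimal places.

1.63

(E[W])² = E[W²] − Var(W) = 3.375 − 0.734375 = 2.640625
E[W] = √2.640625 = 1.625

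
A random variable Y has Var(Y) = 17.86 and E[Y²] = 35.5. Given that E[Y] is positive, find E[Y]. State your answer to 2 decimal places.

(E[Y])² = E[Y²] − Var(Y) = 35.5 − 17.86 = 17.64
E[Y] = √17.64 = 4.2

4.20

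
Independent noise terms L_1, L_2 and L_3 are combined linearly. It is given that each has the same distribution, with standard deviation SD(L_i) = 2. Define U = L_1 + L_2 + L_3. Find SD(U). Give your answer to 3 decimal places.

3.464

var(L_i) = (2)² = 4
By independence, var(U) = (1)²var(L_1) + (1)²var(L_2) + (1)²var(L_3)
= (1)²·4 + (1)²·4 + (1)²·4 = 12
SD(U) = √12 ≈ 3.464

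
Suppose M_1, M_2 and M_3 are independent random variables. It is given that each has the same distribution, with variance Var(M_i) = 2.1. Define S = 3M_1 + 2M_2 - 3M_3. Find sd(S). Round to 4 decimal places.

By independence, Var(S) = (3)²Var(M_1) + (2)²Var(M_2) + (-3)²Var(M_3)
= (3)²·2.1 + (2)²·2.1 + (-3)²·2.1 = 46.2
sd(S) = √46.2 ≈ 6.7971

6.7971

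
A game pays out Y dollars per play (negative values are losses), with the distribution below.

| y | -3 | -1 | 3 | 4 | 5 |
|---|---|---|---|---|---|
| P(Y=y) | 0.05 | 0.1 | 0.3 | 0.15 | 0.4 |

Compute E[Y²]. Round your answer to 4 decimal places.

15.6500

E[Y²] = (-3)²(0.05) + (-1)²(0.1) + (3)²(0.3) + (4)²(0.15) + (5)²(0.4) = 15.65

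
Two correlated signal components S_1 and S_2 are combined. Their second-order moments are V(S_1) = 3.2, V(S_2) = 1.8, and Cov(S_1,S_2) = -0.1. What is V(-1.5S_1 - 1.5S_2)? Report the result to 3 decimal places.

V(-1.5S_1 - 1.5S_2) = (-1.5)²·V(S_1) + (-1.5)²·V(S_2) + 2·(-1.5)·(-1.5)·Cov(S_1,S_2)
= 2.25·3.2 + 2.25·1.8 + 4.5·-0.1 = 10.8

10.800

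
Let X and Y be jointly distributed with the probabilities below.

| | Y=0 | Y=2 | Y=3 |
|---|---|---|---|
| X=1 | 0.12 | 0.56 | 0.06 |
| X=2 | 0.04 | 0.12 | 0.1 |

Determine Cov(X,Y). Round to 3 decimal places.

0.062

E[X] = 1.26,  E[Y] = 1.84
E[XY] = 2.38
Cov(X,Y) = E[XY] − E[X]E[Y] = 2.38 − (1.26)(1.84) = 0.0616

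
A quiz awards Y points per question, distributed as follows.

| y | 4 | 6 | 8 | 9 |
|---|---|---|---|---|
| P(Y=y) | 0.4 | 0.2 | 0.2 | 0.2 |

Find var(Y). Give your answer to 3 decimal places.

E[Y] = (4)(0.4) + (6)(0.2) + (8)(0.2) + (9)(0.2) = 6.2
E[Y²] = (4)²(0.4) + (6)²(0.2) + (8)²(0.2) + (9)²(0.2) = 42.6
var(Y) = E[Y²] − (E[Y])² = 42.6 − (6.2)² = 4.16

4.160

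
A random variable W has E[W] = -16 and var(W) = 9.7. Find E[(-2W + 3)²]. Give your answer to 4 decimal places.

E[-2W + 3] = -2·-16 + 3 = 35
var(-2W + 3) = (-2)²·9.7 = 38.8
E[(-2W + 3)²] = var((-2W + 3)) + (E[(-2W + 3)])² = 38.8 + (35)² = 1263.8

1263.8000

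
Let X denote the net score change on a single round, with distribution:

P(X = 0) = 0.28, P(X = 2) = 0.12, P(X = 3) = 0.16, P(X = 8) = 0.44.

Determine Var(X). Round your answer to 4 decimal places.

12.1024

E[X] = (0)(0.28) + (2)(0.12) + (3)(0.16) + (8)(0.44) = 4.24
E[X²] = (0)²(0.28) + (2)²(0.12) + (3)²(0.16) + (8)²(0.44) = 30.08
Var(X) = E[X²] − (E[X])² = 30.08 − (4.24)² = 12.1024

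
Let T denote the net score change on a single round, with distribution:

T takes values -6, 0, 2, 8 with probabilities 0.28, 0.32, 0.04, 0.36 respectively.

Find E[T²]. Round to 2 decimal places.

E[T²] = (-6)²(0.28) + (0)²(0.32) + (2)²(0.04) + (8)²(0.36) = 33.28

33.28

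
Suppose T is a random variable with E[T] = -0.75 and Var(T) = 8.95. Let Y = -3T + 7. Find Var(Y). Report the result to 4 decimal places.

80.5500

Var(-3T + 7) = (-3)²·Var(T) = 9·8.95 = 80.55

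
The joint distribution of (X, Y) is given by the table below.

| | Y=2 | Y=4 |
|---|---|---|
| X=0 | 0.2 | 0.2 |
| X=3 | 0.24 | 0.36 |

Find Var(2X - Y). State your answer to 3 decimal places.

E[X] = 1.8,  E[Y] = 3.12,  E[XY] = 5.76
Var(X) = 5.4 − (1.8)² = 2.16;  Var(Y) = 10.72 − (3.12)² = 0.9856
cov(X,Y) = 5.76 − (1.8)(3.12) = 0.144
Var(2X - Y) = (2)²·2.16 + (-1)²·0.9856 + 2·(2)·(-1)·0.144 = 9.0496

9.050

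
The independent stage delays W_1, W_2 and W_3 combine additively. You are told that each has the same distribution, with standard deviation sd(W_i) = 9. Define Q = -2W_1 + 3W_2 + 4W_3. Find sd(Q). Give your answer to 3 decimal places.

48.466

Var(W_i) = (9)² = 81
By independence, Var(Q) = (-2)²Var(W_1) + (3)²Var(W_2) + (4)²Var(W_3)
= (-2)²·81 + (3)²·81 + (4)²·81 = 2349
sd(Q) = √2349 ≈ 48.466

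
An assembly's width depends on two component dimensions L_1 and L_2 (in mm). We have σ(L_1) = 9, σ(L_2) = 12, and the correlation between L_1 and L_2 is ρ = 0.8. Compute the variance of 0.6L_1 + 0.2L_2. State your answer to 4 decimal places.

V(L_1) = (9)² = 81;  V(L_2) = (12)² = 144
Cov(L_1,L_2) = ρ·σ(L_1)·σ(L_2) = 0.8·9·12 = 86.4
V(0.6L_1 + 0.2L_2) = (0.6)²·V(L_1) + (0.2)²·V(L_2) + 2·(0.6)·(0.2)·Cov(L_1,L_2)
= 0.36·81 + 0.04·144 + 0.24·86.4 = 55.656

55.6560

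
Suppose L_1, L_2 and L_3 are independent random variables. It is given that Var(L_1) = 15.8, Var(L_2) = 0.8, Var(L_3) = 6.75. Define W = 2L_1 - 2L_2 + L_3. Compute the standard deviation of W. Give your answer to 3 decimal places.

By independence, Var(W) = (2)²Var(L_1) + (-2)²Var(L_2) + (1)²Var(L_3)
= (2)²·15.8 + (-2)²·0.8 + (1)²·6.75 = 73.15
SD(W) = √73.15 ≈ 8.553

8.553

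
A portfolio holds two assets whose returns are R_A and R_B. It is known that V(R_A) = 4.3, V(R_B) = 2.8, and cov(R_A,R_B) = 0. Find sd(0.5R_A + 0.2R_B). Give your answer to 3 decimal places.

V(0.5R_A + 0.2R_B) = (0.5)²·V(R_A) + (0.2)²·V(R_B) + 2·(0.5)·(0.2)·cov(R_A,R_B)
= 0.25·4.3 + 0.04·2.8 + 0.2·0 = 1.187
sd(0.5R_A + 0.2R_B) = √1.187 ≈ 1.089

1.089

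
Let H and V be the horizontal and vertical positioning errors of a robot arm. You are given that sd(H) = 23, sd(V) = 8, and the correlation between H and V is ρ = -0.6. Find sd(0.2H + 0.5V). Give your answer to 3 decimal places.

3.883

Var(H) = (23)² = 529;  Var(V) = (8)² = 64
cov(H,V) = ρ·sd(H)·sd(V) = -0.6·23·8 = -110.4
Var(0.2H + 0.5V) = (0.2)²·Var(H) + (0.5)²·Var(V) + 2·(0.2)·(0.5)·cov(H,V)
= 0.04·529 + 0.25·64 + 0.2·-110.4 = 15.08
sd(0.2H + 0.5V) = √15.08 ≈ 3.883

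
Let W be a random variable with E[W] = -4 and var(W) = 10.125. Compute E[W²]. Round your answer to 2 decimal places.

E[W²] = var(W) + (E[W])² = 10.125 + (-4)² = 26.125

26.13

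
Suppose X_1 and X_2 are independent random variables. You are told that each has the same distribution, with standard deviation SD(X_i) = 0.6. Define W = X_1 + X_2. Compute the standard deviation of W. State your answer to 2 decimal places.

var(X_i) = (0.6)² = 0.36
By independence, var(W) = (1)²var(X_1) + (1)²var(X_2)
= (1)²·0.36 + (1)²·0.36 = 0.72
SD(W) = √0.72 ≈ 0.85

0.85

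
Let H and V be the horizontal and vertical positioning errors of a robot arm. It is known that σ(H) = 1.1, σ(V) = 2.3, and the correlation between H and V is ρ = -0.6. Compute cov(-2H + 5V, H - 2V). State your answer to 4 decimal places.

var(H) = (1.1)² = 1.21;  var(V) = (2.3)² = 5.29
cov(H,V) = ρ·σ(H)·σ(V) = -0.6·1.1·2.3 = -1.518
cov(-2H + 5V, H - 2V) = (-2)(1)var(H) + (5)(-2)var(V) + [(-2)(-2) + (5)(1)]cov(H,V)
= -2·1.21 + -10·5.29 + 9·-1.518 = -68.982

-68.9820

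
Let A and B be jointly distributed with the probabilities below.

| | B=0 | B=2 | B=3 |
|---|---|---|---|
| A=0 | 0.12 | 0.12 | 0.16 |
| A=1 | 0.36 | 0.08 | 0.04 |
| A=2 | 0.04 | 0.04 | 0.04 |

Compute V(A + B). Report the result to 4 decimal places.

E[A] = 0.72,  E[B] = 1.2,  E[AB] = 0.68
V(A) = 0.96 − (0.72)² = 0.4416;  V(B) = 3.12 − (1.2)² = 1.68
Cov(A,B) = 0.68 − (0.72)(1.2) = -0.184
V(A + B) = (1)²·0.4416 + (1)²·1.68 + 2·(1)·(1)·-0.184 = 1.7536

1.7536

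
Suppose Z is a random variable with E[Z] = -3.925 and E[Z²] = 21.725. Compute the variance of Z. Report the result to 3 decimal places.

6.319

var(Z) = 21.725 − (-3.925)² = 6.319375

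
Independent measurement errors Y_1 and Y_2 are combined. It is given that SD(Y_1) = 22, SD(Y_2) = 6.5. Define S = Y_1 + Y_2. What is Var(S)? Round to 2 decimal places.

Var(Y_1) = 484, Var(Y_2) = 42.25
By independence, Var(S) = (1)²Var(Y_1) + (1)²Var(Y_2)
= (1)²·484 + (1)²·42.25 = 526.25

526.25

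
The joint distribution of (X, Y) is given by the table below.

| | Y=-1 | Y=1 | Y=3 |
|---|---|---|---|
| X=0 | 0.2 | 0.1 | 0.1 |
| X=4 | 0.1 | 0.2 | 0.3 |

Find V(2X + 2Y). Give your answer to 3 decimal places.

E[X] = 2.4,  E[Y] = 1.2,  E[XY] = 4
V(X) = 9.6 − (2.4)² = 3.84;  V(Y) = 4.2 − (1.2)² = 2.76
cov(X,Y) = 4 − (2.4)(1.2) = 1.12
V(2X + 2Y) = (2)²·3.84 + (2)²·2.76 + 2·(2)·(2)·1.12 = 35.36

35.360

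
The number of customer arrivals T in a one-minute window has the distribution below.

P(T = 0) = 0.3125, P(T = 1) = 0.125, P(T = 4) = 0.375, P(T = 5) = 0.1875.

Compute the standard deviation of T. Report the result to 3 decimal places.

E[T] = (0)(0.3125) + (1)(0.125) + (4)(0.375) + (5)(0.1875) = 2.5625
E[T²] = (0)²(0.3125) + (1)²(0.125) + (4)²(0.375) + (5)²(0.1875) = 10.8125
Var(T) = E[T²] − (E[T])² = 10.8125 − (2.5625)² = 4.24609375
sd(T) = √4.24609375 ≈ 2.061

2.061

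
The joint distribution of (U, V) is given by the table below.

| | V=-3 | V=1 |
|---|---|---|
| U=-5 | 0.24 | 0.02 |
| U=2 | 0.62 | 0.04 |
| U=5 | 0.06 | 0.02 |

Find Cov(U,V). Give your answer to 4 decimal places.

0.1856

E[U] = 0.42,  E[V] = -2.68
E[UV] = -0.94
Cov(U,V) = E[UV] − E[U]E[V] = -0.94 − (0.42)(-2.68) = 0.1856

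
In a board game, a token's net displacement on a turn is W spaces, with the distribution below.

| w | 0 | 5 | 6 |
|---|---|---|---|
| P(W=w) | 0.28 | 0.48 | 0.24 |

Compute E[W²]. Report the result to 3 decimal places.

E[W²] = (0)²(0.28) + (5)²(0.48) + (6)²(0.24) = 20.64

20.640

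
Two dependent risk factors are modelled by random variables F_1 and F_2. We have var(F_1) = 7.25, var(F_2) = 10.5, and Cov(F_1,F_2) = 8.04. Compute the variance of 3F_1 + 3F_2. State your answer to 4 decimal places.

304.4700

var(3F_1 + 3F_2) = (3)²·var(F_1) + (3)²·var(F_2) + 2·(3)·(3)·Cov(F_1,F_2)
= 9·7.25 + 9·10.5 + 18·8.04 = 304.47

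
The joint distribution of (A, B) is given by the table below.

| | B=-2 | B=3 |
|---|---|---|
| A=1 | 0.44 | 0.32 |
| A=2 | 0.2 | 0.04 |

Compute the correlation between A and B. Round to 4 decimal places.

-0.2263

E[A] = 1.24,  E[B] = -0.2
E[AB] = -0.48
cov(A,B) = E[AB] − E[A]E[B] = -0.48 − (1.24)(-0.2) = -0.232
Var(A) = 0.1824,  Var(B) = 5.76
ρ = -0.232 / √(0.1824·5.76) ≈ -0.2263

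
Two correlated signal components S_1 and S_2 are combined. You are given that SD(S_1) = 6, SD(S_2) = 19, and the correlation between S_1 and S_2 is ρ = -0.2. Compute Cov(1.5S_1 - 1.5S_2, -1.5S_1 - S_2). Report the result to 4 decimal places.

443.4000

Var(S_1) = (6)² = 36;  Var(S_2) = (19)² = 361
Cov(S_1,S_2) = ρ·SD(S_1)·SD(S_2) = -0.2·6·19 = -22.8
Cov(1.5S_1 - 1.5S_2, -1.5S_1 - S_2) = (1.5)(-1.5)Var(S_1) + (-1.5)(-1)Var(S_2) + [(1.5)(-1) + (-1.5)(-1.5)]Cov(S_1,S_2)
= -2.25·36 + 1.5·361 + 0.75·-22.8 = 443.4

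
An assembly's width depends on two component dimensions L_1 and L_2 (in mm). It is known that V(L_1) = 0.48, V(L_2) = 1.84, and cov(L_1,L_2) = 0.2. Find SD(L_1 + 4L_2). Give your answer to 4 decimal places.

5.6143

V(L_1 + 4L_2) = (1)²·V(L_1) + (4)²·V(L_2) + 2·(1)·(4)·cov(L_1,L_2)
= 1·0.48 + 16·1.84 + 8·0.2 = 31.52
SD(L_1 + 4L_2) = √31.52 ≈ 5.6143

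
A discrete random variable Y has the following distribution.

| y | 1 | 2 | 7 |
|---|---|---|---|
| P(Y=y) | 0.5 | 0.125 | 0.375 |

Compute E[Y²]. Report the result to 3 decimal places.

19.375

E[Y²] = (1)²(0.5) + (2)²(0.125) + (7)²(0.375) = 19.375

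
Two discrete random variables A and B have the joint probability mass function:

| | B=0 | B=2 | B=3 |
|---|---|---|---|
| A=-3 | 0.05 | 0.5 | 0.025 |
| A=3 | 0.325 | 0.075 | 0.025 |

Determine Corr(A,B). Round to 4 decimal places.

-0.6435

E[A] = -0.45,  E[B] = 1.3
E[AB] = -2.55
cov(A,B) = E[AB] − E[A]E[B] = -2.55 − (-0.45)(1.3) = -1.965
V(A) = 8.7975,  V(B) = 1.06
ρ = -1.965 / √(8.7975·1.06) ≈ -0.6435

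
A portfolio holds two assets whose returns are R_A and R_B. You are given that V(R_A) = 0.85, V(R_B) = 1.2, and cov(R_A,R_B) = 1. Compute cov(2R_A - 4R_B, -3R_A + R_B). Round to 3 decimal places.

4.100

cov(2R_A - 4R_B, -3R_A + R_B) = (2)(-3)V(R_A) + (-4)(1)V(R_B) + [(2)(1) + (-4)(-3)]cov(R_A,R_B)
= -6·0.85 + -4·1.2 + 14·1 = 4.1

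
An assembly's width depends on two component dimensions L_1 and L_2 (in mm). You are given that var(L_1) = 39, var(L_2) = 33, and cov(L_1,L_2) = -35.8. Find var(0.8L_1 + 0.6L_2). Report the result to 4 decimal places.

var(0.8L_1 + 0.6L_2) = (0.8)²·var(L_1) + (0.6)²·var(L_2) + 2·(0.8)·(0.6)·cov(L_1,L_2)
= 0.64·39 + 0.36·33 + 0.96·-35.8 = 2.472

2.4720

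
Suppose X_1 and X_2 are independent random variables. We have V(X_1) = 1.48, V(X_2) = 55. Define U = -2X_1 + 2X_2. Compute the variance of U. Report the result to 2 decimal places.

225.92

By independence, V(U) = (-2)²V(X_1) + (2)²V(X_2)
= (-2)²·1.48 + (2)²·55 = 225.92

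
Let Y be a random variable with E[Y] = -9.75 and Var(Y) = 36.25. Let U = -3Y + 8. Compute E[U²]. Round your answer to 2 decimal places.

E[-3Y + 8] = -3·-9.75 + 8 = 37.25
Var(-3Y + 8) = (-3)²·36.25 = 326.25
E[U²] = Var(U) + (E[U])² = 326.25 + (37.25)² = 1713.8125

1713.81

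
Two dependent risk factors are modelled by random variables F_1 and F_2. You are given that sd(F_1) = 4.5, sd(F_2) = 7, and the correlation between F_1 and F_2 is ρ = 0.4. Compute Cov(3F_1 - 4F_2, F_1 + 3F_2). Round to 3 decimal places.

-464.250

Var(F_1) = (4.5)² = 20.25;  Var(F_2) = (7)² = 49
Cov(F_1,F_2) = ρ·sd(F_1)·sd(F_2) = 0.4·4.5·7 = 12.6
Cov(3F_1 - 4F_2, F_1 + 3F_2) = (3)(1)Var(F_1) + (-4)(3)Var(F_2) + [(3)(3) + (-4)(1)]Cov(F_1,F_2)
= 3·20.25 + -12·49 + 5·12.6 = -464.25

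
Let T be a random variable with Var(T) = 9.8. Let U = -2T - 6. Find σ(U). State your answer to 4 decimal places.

Var(-2T - 6) = (-2)²·9.8 = 39.2
σ(U) = √39.2 ≈ 6.2610

6.2610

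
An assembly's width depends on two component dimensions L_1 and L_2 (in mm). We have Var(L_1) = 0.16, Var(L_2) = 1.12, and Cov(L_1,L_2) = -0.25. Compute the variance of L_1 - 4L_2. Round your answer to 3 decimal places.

Var(L_1 - 4L_2) = (1)²·Var(L_1) + (-4)²·Var(L_2) + 2·(1)·(-4)·Cov(L_1,L_2)
= 1·0.16 + 16·1.12 + -8·-0.25 = 20.08

20.080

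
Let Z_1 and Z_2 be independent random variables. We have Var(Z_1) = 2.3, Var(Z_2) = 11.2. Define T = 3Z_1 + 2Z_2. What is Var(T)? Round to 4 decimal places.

65.5000

By independence, Var(T) = (3)²Var(Z_1) + (2)²Var(Z_2)
= (3)²·2.3 + (2)²·11.2 = 65.5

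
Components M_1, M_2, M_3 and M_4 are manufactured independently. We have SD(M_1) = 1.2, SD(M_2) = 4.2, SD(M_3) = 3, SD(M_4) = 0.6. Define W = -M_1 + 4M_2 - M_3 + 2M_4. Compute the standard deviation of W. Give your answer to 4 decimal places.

var(M_1) = 1.44, var(M_2) = 17.64, var(M_3) = 9, var(M_4) = 0.36
By independence, var(W) = (-1)²var(M_1) + (4)²var(M_2) + (-1)²var(M_3) + (2)²var(M_4)
= (-1)²·1.44 + (4)²·17.64 + (-1)²·9 + (2)²·0.36 = 294.12
SD(W) = √294.12 ≈ 17.1499

17.1499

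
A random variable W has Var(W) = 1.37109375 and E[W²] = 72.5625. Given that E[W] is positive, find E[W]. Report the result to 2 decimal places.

8.44

(E[W])² = E[W²] − Var(W) = 72.5625 − 1.37109375 = 71.19140625
E[W] = √71.19140625 = 8.4375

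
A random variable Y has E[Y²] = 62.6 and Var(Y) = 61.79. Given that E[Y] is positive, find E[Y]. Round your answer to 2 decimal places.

0.90

(E[Y])² = E[Y²] − Var(Y) = 62.6 − 61.79 = 0.81
E[Y] = √0.81 = 0.9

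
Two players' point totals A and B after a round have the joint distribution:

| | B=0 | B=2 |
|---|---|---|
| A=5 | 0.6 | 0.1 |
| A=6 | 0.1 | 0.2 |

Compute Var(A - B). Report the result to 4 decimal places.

E[A] = 5.3,  E[B] = 0.6,  E[AB] = 3.4
Var(A) = 28.3 − (5.3)² = 0.21;  Var(B) = 1.2 − (0.6)² = 0.84
cov(A,B) = 3.4 − (5.3)(0.6) = 0.22
Var(A - B) = (1)²·0.21 + (-1)²·0.84 + 2·(1)·(-1)·0.22 = 0.61

0.6100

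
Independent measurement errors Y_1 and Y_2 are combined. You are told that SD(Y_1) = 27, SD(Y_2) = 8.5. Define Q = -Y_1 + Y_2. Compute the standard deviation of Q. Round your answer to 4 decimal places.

28.3064

Var(Y_1) = 729, Var(Y_2) = 72.25
By independence, Var(Q) = (-1)²Var(Y_1) + (1)²Var(Y_2)
= (-1)²·729 + (1)²·72.25 = 801.25
SD(Q) = √801.25 ≈ 28.3064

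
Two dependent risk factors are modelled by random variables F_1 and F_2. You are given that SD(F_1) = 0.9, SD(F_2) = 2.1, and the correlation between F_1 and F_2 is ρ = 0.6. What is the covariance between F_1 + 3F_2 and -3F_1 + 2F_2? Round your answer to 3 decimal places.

var(F_1) = (0.9)² = 0.81;  var(F_2) = (2.1)² = 4.41
Cov(F_1,F_2) = ρ·SD(F_1)·SD(F_2) = 0.6·0.9·2.1 = 1.134
Cov(F_1 + 3F_2, -3F_1 + 2F_2) = (1)(-3)var(F_1) + (3)(2)var(F_2) + [(1)(2) + (3)(-3)]Cov(F_1,F_2)
= -3·0.81 + 6·4.41 + -7·1.134 = 16.092

16.092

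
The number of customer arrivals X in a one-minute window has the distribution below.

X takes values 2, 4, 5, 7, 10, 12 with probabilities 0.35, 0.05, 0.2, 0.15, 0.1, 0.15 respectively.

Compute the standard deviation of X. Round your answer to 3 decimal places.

E[X] = (2)(0.35) + (4)(0.05) + (5)(0.2) + (7)(0.15) + (10)(0.1) + (12)(0.15) = 5.75
E[X²] = (2)²(0.35) + (4)²(0.05) + (5)²(0.2) + (7)²(0.15) + (10)²(0.1) + (12)²(0.15) = 46.15
var(X) = E[X²] − (E[X])² = 46.15 − (5.75)² = 13.0875
σ(X) = √13.0875 ≈ 3.618

3.618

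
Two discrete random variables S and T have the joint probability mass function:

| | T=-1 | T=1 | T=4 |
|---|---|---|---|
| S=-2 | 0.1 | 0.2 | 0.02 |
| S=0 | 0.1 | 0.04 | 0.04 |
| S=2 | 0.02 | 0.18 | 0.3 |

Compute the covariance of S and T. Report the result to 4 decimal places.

1.7696

E[S] = 0.36,  E[T] = 1.64
E[ST] = 2.36
cov(S,T) = E[ST] − E[S]E[T] = 2.36 − (0.36)(1.64) = 1.7696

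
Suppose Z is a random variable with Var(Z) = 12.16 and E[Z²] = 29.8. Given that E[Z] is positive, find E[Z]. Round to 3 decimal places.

(E[Z])² = E[Z²] − Var(Z) = 29.8 − 12.16 = 17.64
E[Z] = √17.64 = 4.2

4.200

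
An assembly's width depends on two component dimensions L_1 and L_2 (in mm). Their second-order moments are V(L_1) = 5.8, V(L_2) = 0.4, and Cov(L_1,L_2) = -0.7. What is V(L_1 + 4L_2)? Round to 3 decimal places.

6.600

V(L_1 + 4L_2) = (1)²·V(L_1) + (4)²·V(L_2) + 2·(1)·(4)·Cov(L_1,L_2)
= 1·5.8 + 16·0.4 + 8·-0.7 = 6.6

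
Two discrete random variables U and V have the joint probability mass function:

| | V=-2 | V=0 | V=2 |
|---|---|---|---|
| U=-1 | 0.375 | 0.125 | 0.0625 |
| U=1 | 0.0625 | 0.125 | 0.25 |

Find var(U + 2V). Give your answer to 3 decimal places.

E[U] = -0.125,  E[V] = -0.25,  E[UV] = 1
var(U) = 1 − (-0.125)² = 0.984375;  var(V) = 3 − (-0.25)² = 2.9375
Cov(U,V) = 1 − (-0.125)(-0.25) = 0.96875
var(U + 2V) = (1)²·0.984375 + (2)²·2.9375 + 2·(1)·(2)·0.96875 = 16.609375

16.609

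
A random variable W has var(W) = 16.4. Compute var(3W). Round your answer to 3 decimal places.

var(3W) = (3)²·var(W) = 9·16.4 = 147.6

147.600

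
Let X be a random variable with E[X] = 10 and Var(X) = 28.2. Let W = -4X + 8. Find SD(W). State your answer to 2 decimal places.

21.24

Var(-4X + 8) = (-4)²·28.2 = 451.2
SD(W) = √451.2 ≈ 21.24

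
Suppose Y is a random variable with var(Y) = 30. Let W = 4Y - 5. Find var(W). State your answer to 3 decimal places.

var(4Y - 5) = (4)²·var(Y) = 16·30 = 480

480.000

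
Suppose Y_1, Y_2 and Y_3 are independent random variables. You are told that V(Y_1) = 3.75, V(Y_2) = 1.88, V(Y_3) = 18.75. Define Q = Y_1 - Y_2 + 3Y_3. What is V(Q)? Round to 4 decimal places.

174.3800

By independence, V(Q) = (1)²V(Y_1) + (-1)²V(Y_2) + (3)²V(Y_3)
= (1)²·3.75 + (-1)²·1.88 + (3)²·18.75 = 174.38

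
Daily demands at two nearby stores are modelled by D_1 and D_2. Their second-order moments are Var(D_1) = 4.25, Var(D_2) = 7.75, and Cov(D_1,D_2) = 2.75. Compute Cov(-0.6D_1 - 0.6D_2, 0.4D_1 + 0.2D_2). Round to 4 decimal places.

Cov(-0.6D_1 - 0.6D_2, 0.4D_1 + 0.2D_2) = (-0.6)(0.4)Var(D_1) + (-0.6)(0.2)Var(D_2) + [(-0.6)(0.2) + (-0.6)(0.4)]Cov(D_1,D_2)
= -0.24·4.25 + -0.12·7.75 + -0.36·2.75 = -2.94

-2.9400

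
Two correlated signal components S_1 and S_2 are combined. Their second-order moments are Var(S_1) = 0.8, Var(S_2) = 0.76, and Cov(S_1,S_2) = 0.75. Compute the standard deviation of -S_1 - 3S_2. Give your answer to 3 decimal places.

Var(-S_1 - 3S_2) = (-1)²·Var(S_1) + (-3)²·Var(S_2) + 2·(-1)·(-3)·Cov(S_1,S_2)
= 1·0.8 + 9·0.76 + 6·0.75 = 12.14
SD(-S_1 - 3S_2) = √12.14 ≈ 3.484

3.484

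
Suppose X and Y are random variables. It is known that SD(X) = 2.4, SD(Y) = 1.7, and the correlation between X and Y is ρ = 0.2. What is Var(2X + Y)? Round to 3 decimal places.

29.194

Var(X) = (2.4)² = 5.76;  Var(Y) = (1.7)² = 2.89
cov(X,Y) = ρ·SD(X)·SD(Y) = 0.2·2.4·1.7 = 0.816
Var(2X + Y) = (2)²·Var(X) + (1)²·Var(Y) + 2·(2)·(1)·cov(X,Y)
= 4·5.76 + 1·2.89 + 4·0.816 = 29.194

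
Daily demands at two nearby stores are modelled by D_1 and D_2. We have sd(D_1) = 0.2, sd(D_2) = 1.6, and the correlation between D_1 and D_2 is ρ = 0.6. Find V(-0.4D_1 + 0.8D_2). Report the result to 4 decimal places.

V(D_1) = (0.2)² = 0.04;  V(D_2) = (1.6)² = 2.56
Cov(D_1,D_2) = ρ·sd(D_1)·sd(D_2) = 0.6·0.2·1.6 = 0.192
V(-0.4D_1 + 0.8D_2) = (-0.4)²·V(D_1) + (0.8)²·V(D_2) + 2·(-0.4)·(0.8)·Cov(D_1,D_2)
= 0.16·0.04 + 0.64·2.56 + -0.64·0.192 = 1.52192

1.5219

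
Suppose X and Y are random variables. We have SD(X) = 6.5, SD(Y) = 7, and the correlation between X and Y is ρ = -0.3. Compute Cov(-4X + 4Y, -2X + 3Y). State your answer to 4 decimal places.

Var(X) = (6.5)² = 42.25;  Var(Y) = (7)² = 49
Cov(X,Y) = ρ·SD(X)·SD(Y) = -0.3·6.5·7 = -13.65
Cov(-4X + 4Y, -2X + 3Y) = (-4)(-2)Var(X) + (4)(3)Var(Y) + [(-4)(3) + (4)(-2)]Cov(X,Y)
= 8·42.25 + 12·49 + -20·-13.65 = 1199

1199.0000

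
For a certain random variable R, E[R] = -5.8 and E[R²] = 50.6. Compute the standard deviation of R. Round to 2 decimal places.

var(R) = 50.6 − (-5.8)² = 16.96
σ(R) = √16.96 ≈ 4.12

4.12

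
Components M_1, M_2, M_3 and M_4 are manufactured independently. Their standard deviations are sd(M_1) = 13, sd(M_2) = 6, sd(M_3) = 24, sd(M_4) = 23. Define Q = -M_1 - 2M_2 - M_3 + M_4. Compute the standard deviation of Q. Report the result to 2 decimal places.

37.66

Var(M_1) = 169, Var(M_2) = 36, Var(M_3) = 576, Var(M_4) = 529
By independence, Var(Q) = (-1)²Var(M_1) + (-2)²Var(M_2) + (-1)²Var(M_3) + (1)²Var(M_4)
= (-1)²·169 + (-2)²·36 + (-1)²·576 + (1)²·529 = 1418
sd(Q) = √1418 ≈ 37.66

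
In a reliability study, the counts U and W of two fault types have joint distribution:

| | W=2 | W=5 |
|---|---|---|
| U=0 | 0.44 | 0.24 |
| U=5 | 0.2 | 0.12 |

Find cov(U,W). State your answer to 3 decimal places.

0.072

E[U] = 1.6,  E[W] = 3.08
E[UW] = 5
cov(U,W) = E[UW] − E[U]E[W] = 5 − (1.6)(3.08) = 0.072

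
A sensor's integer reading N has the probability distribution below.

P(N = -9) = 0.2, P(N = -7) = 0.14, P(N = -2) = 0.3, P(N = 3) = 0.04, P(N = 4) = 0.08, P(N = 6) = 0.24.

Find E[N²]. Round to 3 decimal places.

34.540

E[N²] = (-9)²(0.2) + (-7)²(0.14) + (-2)²(0.3) + (3)²(0.04) + (4)²(0.08) + (6)²(0.24) = 34.54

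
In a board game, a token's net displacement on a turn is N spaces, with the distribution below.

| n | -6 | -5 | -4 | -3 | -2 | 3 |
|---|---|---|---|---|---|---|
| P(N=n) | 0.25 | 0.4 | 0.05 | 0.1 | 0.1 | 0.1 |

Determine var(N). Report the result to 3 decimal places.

E[N] = (-6)(0.25) + (-5)(0.4) + (-4)(0.05) + (-3)(0.1) + (-2)(0.1) + (3)(0.1) = -3.9
E[N²] = (-6)²(0.25) + (-5)²(0.4) + (-4)²(0.05) + (-3)²(0.1) + (-2)²(0.1) + (3)²(0.1) = 22
var(N) = E[N²] − (E[N])² = 22 − (-3.9)² = 6.79

6.790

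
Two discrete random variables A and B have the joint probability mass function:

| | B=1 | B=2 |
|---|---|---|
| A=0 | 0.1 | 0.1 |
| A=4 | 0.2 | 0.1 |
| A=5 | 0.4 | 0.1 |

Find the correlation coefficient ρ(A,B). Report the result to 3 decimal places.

E[A] = 3.7,  E[B] = 1.3
E[AB] = 4.6
Cov(A,B) = E[AB] − E[A]E[B] = 4.6 − (3.7)(1.3) = -0.21
V(A) = 3.61,  V(B) = 0.21
ρ = -0.21 / √(3.61·0.21) ≈ -0.241

-0.241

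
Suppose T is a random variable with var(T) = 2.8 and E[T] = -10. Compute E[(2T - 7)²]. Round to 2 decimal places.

E[2T - 7] = 2·-10 − 7 = -27
var(2T - 7) = (2)²·2.8 = 11.2
E[(2T - 7)²] = var((2T - 7)) + (E[(2T - 7)])² = 11.2 + (-27)² = 740.2

740.20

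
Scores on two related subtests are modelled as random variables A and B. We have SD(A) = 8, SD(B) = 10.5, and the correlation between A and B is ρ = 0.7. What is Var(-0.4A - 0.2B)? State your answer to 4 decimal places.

Var(A) = (8)² = 64;  Var(B) = (10.5)² = 110.25
Cov(A,B) = ρ·SD(A)·SD(B) = 0.7·8·10.5 = 58.8
Var(-0.4A - 0.2B) = (-0.4)²·Var(A) + (-0.2)²·Var(B) + 2·(-0.4)·(-0.2)·Cov(A,B)
= 0.16·64 + 0.04·110.25 + 0.16·58.8 = 24.058

24.0580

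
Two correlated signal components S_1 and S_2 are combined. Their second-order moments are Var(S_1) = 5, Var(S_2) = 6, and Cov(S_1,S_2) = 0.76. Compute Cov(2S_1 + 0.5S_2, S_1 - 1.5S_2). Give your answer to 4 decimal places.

3.6000

Cov(2S_1 + 0.5S_2, S_1 - 1.5S_2) = (2)(1)Var(S_1) + (0.5)(-1.5)Var(S_2) + [(2)(-1.5) + (0.5)(1)]Cov(S_1,S_2)
= 2·5 + -0.75·6 + -2.5·0.76 = 3.6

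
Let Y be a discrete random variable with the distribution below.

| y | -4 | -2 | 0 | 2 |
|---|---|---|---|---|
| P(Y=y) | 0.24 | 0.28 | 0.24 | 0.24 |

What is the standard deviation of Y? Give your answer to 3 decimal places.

E[Y] = (-4)(0.24) + (-2)(0.28) + (0)(0.24) + (2)(0.24) = -1.04
E[Y²] = (-4)²(0.24) + (-2)²(0.28) + (0)²(0.24) + (2)²(0.24) = 5.92
V(Y) = E[Y²] − (E[Y])² = 5.92 − (-1.04)² = 4.8384
SD(Y) = √4.8384 ≈ 2.200

2.200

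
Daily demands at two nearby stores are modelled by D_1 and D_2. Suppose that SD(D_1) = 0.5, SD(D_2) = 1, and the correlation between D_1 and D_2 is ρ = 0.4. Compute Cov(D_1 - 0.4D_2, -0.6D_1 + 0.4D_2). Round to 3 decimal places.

-0.182

var(D_1) = (0.5)² = 0.25;  var(D_2) = (1)² = 1
Cov(D_1,D_2) = ρ·SD(D_1)·SD(D_2) = 0.4·0.5·1 = 0.2
Cov(D_1 - 0.4D_2, -0.6D_1 + 0.4D_2) = (1)(-0.6)var(D_1) + (-0.4)(0.4)var(D_2) + [(1)(0.4) + (-0.4)(-0.6)]Cov(D_1,D_2)
= -0.6·0.25 + -0.16·1 + 0.64·0.2 = -0.182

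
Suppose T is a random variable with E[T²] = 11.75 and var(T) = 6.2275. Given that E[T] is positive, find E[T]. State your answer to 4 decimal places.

(E[T])² = E[T²] − var(T) = 11.75 − 6.2275 = 5.5225
E[T] = √5.5225 = 2.35

2.3500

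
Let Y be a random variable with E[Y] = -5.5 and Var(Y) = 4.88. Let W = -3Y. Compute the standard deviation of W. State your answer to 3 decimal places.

6.627

Var(-3Y) = (-3)²·4.88 = 43.92
sd(W) = √43.92 ≈ 6.627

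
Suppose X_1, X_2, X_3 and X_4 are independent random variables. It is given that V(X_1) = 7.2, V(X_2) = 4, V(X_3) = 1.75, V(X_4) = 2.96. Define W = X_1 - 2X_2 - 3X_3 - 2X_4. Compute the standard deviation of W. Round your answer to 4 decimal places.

By independence, V(W) = (1)²V(X_1) + (-2)²V(X_2) + (-3)²V(X_3) + (-2)²V(X_4)
= (1)²·7.2 + (-2)²·4 + (-3)²·1.75 + (-2)²·2.96 = 50.79
sd(W) = √50.79 ≈ 7.1267

7.1267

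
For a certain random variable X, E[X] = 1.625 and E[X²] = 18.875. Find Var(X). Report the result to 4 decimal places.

16.2344

Var(X) = 18.875 − (1.625)² = 16.234375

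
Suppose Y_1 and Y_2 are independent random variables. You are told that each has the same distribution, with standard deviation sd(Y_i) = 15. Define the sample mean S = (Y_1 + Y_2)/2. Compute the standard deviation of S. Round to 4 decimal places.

10.6066

V(Y_i) = (15)² = 225
By independence, V(S) = (0.5)²V(Y_1) + (0.5)²V(Y_2)
= (0.5)²·225 + (0.5)²·225 = 112.5
sd(S) = √112.5 ≈ 10.6066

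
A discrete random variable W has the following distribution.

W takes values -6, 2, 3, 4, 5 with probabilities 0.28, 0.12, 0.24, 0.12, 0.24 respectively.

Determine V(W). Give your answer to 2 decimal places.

E[W] = (-6)(0.28) + (2)(0.12) + (3)(0.24) + (4)(0.12) + (5)(0.24) = 0.96
E[W²] = (-6)²(0.28) + (2)²(0.12) + (3)²(0.24) + (4)²(0.12) + (5)²(0.24) = 20.64
V(W) = E[W²] − (E[W])² = 20.64 − (0.96)² = 19.7184

19.72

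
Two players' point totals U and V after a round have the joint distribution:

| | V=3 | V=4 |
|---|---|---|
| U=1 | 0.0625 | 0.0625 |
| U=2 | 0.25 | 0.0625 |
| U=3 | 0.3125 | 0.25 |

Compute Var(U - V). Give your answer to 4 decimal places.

0.6836

E[U] = 2.4375,  E[V] = 3.375,  E[UV] = 8.25
Var(U) = 6.4375 − (2.4375)² = 0.49609375;  Var(V) = 11.625 − (3.375)² = 0.234375
Cov(U,V) = 8.25 − (2.4375)(3.375) = 0.0234375
Var(U - V) = (1)²·0.49609375 + (-1)²·0.234375 + 2·(1)·(-1)·0.0234375 = 0.68359375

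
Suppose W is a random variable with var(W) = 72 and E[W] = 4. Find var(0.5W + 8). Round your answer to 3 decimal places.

18.000

var(0.5W + 8) = (0.5)²·var(W) = 0.25·72 = 18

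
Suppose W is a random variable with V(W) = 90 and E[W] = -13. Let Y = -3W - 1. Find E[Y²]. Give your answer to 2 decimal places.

2254.00

E[-3W - 1] = -3·-13 − 1 = 38
V(-3W - 1) = (-3)²·90 = 810
E[Y²] = V(Y) + (E[Y])² = 810 + (38)² = 2254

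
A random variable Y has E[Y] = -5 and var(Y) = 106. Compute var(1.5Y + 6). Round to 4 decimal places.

238.5000

var(1.5Y + 6) = (1.5)²·var(Y) = 2.25·106 = 238.5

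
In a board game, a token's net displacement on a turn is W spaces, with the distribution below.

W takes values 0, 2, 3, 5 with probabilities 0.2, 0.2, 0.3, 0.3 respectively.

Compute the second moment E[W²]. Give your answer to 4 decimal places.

11.0000

E[W²] = (0)²(0.2) + (2)²(0.2) + (3)²(0.3) + (5)²(0.3) = 11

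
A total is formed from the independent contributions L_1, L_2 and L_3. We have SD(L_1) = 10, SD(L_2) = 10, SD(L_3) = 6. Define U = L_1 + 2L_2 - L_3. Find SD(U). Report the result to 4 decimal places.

23.1517

var(L_1) = 100, var(L_2) = 100, var(L_3) = 36
By independence, var(U) = (1)²var(L_1) + (2)²var(L_2) + (-1)²var(L_3)
= (1)²·100 + (2)²·100 + (-1)²·36 = 536
SD(U) = √536 ≈ 23.1517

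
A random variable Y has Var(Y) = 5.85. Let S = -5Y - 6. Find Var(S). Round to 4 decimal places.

Var(-5Y - 6) = (-5)²·Var(Y) = 25·5.85 = 146.25

146.2500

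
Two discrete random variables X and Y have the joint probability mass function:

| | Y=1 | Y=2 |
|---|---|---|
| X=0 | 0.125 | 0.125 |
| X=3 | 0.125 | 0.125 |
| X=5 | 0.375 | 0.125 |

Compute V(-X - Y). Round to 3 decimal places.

3.984

E[X] = 3.25,  E[Y] = 1.375,  E[XY] = 4.25
V(X) = 14.75 − (3.25)² = 4.1875;  V(Y) = 2.125 − (1.375)² = 0.234375
cov(X,Y) = 4.25 − (3.25)(1.375) = -0.21875
V(-X - Y) = (-1)²·4.1875 + (-1)²·0.234375 + 2·(-1)·(-1)·-0.21875 = 3.984375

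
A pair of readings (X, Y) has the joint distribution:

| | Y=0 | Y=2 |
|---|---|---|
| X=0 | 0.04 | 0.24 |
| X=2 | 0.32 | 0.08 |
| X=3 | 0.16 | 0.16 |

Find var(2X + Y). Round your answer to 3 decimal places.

E[X] = 1.76,  E[Y] = 0.96,  E[XY] = 1.28
var(X) = 4.48 − (1.76)² = 1.3824;  var(Y) = 1.92 − (0.96)² = 0.9984
Cov(X,Y) = 1.28 − (1.76)(0.96) = -0.4096
var(2X + Y) = (2)²·1.3824 + (1)²·0.9984 + 2·(2)·(1)·-0.4096 = 4.8896

4.890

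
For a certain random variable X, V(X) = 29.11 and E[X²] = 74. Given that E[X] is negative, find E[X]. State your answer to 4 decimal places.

-6.7000

(E[X])² = E[X²] − V(X) = 74 − 29.11 = 44.89
E[X] = −√44.89 = -6.7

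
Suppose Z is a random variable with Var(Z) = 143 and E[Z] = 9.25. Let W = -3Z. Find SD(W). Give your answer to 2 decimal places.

35.87

Var(-3Z) = (-3)²·143 = 1287
SD(W) = √1287 ≈ 35.87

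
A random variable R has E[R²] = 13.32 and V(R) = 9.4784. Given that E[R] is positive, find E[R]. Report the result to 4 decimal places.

(E[R])² = E[R²] − V(R) = 13.32 − 9.4784 = 3.8416
E[R] = √3.8416 = 1.96

1.9600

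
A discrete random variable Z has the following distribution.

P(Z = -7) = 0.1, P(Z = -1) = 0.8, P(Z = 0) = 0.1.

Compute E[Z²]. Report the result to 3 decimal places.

E[Z²] = (-7)²(0.1) + (-1)²(0.8) + (0)²(0.1) = 5.7

5.700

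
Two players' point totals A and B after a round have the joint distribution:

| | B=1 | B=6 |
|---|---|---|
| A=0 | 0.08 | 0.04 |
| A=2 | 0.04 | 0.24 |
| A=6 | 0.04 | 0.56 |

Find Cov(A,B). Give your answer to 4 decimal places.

E[A] = 4.16,  E[B] = 5.2
E[AB] = 23.36
Cov(A,B) = E[AB] − E[A]E[B] = 23.36 − (4.16)(5.2) = 1.728

1.7280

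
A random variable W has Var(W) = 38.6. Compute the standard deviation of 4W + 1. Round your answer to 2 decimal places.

Var(4W + 1) = (4)²·38.6 = 617.6
SD(4W + 1) = √617.6 ≈ 24.85

24.85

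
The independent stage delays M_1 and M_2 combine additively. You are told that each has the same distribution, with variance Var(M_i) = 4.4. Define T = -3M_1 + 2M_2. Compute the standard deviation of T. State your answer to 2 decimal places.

7.56

By independence, Var(T) = (-3)²Var(M_1) + (2)²Var(M_2)
= (-3)²·4.4 + (2)²·4.4 = 57.2
SD(T) = √57.2 ≈ 7.56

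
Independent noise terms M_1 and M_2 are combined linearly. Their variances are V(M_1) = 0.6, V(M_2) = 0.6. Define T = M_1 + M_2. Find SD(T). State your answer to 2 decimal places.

By independence, V(T) = (1)²V(M_1) + (1)²V(M_2)
= (1)²·0.6 + (1)²·0.6 = 1.2
SD(T) = √1.2 ≈ 1.10

1.10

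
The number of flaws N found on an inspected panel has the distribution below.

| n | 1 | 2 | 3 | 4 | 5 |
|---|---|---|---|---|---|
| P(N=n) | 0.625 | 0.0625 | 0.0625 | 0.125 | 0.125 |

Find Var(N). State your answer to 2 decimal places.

2.31

E[N] = (1)(0.625) + (2)(0.0625) + (3)(0.0625) + (4)(0.125) + (5)(0.125) = 2.0625
E[N²] = (1)²(0.625) + (2)²(0.0625) + (3)²(0.0625) + (4)²(0.125) + (5)²(0.125) = 6.5625
Var(N) = E[N²] − (E[N])² = 6.5625 − (2.0625)² = 2.30859375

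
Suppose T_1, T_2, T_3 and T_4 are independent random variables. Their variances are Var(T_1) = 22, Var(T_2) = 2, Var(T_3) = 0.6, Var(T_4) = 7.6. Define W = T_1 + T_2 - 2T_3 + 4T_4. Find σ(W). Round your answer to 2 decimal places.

By independence, Var(W) = (1)²Var(T_1) + (1)²Var(T_2) + (-2)²Var(T_3) + (4)²Var(T_4)
= (1)²·22 + (1)²·2 + (-2)²·0.6 + (4)²·7.6 = 148
σ(W) = √148 ≈ 12.17

12.17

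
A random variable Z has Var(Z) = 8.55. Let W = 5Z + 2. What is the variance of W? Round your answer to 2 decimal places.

Var(5Z + 2) = (5)²·Var(Z) = 25·8.55 = 213.75

213.75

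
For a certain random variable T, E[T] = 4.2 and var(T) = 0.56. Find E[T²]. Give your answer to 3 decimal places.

18.200

E[T²] = var(T) + (E[T])² = 0.56 + (4.2)² = 18.2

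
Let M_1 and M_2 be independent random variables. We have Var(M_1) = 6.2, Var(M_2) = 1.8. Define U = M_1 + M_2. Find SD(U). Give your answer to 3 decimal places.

2.828

By independence, Var(U) = (1)²Var(M_1) + (1)²Var(M_2)
= (1)²·6.2 + (1)²·1.8 = 8
SD(U) = √8 ≈ 2.828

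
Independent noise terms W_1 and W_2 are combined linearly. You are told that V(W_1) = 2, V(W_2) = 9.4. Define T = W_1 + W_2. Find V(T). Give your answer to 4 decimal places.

11.4000

By independence, V(T) = (1)²V(W_1) + (1)²V(W_2)
= (1)²·2 + (1)²·9.4 = 11.4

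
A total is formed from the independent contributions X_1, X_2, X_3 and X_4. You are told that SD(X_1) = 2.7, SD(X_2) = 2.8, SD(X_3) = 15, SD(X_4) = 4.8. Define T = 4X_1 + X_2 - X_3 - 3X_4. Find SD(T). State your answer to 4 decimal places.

23.5975

var(X_1) = 7.29, var(X_2) = 7.84, var(X_3) = 225, var(X_4) = 23.04
By independence, var(T) = (4)²var(X_1) + (1)²var(X_2) + (-1)²var(X_3) + (-3)²var(X_4)
= (4)²·7.29 + (1)²·7.84 + (-1)²·225 + (-3)²·23.04 = 556.84
SD(T) = √556.84 ≈ 23.5975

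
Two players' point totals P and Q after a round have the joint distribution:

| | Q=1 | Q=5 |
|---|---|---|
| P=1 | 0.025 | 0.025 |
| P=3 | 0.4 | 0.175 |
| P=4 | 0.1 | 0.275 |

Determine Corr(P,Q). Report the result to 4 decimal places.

E[P] = 3.275,  E[Q] = 2.9
E[PQ] = 9.875
Cov(P,Q) = E[PQ] − E[P]E[Q] = 9.875 − (3.275)(2.9) = 0.3775
V(P) = 0.499375,  V(Q) = 3.99
ρ = 0.3775 / √(0.499375·3.99) ≈ 0.2674

0.2674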